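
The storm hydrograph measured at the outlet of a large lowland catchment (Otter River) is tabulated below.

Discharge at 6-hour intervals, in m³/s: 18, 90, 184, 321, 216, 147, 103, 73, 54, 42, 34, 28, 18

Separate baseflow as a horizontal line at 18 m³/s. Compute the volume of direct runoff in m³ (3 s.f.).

V ≈ 2.36 × 10^7 m³

Direct-runoff ordinates (Q − Q_b): 0.0, 72.0, 166.0, 303.0, 198.0, 129.0, 85.0, 55.0, 36.0, 24.0, 16.0, 10.0, 0.0 m³/s.
ΣQ_DR = 1094 m³/s.
With Δt = 6 h = 21600 s, V = ΣQ_DR · Δt = 1094 × 21600 = 2.36 × 10^7 m³.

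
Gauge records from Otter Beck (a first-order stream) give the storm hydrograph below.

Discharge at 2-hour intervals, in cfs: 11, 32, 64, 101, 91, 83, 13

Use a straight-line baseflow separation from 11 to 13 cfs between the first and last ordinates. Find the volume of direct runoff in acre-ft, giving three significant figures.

V ≈ 51.4 acre-ft

Direct-runoff ordinates (Q − Q_b): 0.00, 20.67, 52.33, 89.00, 78.67, 70.33, 0.00 cfs.
ΣQ_DR = 311.0 cfs.
With Δt = 2 h = 7200 s, V = ΣQ_DR · Δt = 311.0 × 7200 = 2.24 × 10^6 ft³ = 51.4 acre-ft.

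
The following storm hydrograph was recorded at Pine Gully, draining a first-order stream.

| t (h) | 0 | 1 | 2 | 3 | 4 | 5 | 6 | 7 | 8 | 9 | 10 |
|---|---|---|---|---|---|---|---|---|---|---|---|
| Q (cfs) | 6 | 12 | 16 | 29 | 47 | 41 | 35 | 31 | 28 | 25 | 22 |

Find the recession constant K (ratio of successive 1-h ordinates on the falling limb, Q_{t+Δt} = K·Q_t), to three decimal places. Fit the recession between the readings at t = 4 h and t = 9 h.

Using the recession-limb readings at t = 4 h and t = 9 h: Q falls from 47 to 25 cfs over 5 intervals.
K = (Q₂/Q₁)^(1/5) = (25/47)^(1/5) = 0.881.

K ≈ 0.881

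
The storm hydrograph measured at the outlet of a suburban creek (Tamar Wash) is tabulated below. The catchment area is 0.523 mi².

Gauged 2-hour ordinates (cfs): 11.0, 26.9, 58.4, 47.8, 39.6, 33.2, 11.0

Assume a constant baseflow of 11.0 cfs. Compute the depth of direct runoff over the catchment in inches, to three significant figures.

Direct runoff: 0.0, 15.9, 47.4, 36.8, 28.6, 22.2, 0.0 cfs; ΣQ_DR = 150.9 cfs.
V = ΣQ_DR · Δt = 150.9 × 7200 s = 1.086 × 10^6 ft³.
Over A = 0.523 mi², depth = V / A = 0.894 in.

d ≈ 0.894 in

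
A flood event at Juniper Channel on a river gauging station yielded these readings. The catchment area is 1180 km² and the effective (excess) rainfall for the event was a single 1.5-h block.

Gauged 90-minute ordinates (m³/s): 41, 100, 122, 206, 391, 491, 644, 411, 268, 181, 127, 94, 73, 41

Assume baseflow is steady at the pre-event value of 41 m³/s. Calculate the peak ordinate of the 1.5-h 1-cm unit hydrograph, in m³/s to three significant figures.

Direct runoff: 0.0, 59.0, 81.0, 165.0, 350.0, 450.0, 603.0, 370.0, 227.0, 140.0, 86.0, 53.0, 32.0, 0.0 m³/s; ΣQ_DR = 2616 m³/s, peak = 603.0 m³/s.
Runoff depth d = ΣQ_DR·Δt / A = 2616 × 5400 / (1180 km²) = 11.97 mm.
The 1-cm UH is the DRH scaled by (10 mm)/d, so U_p = 603.0 × 10/11.97 = 504 m³/s.

U_p ≈ 504 m³/s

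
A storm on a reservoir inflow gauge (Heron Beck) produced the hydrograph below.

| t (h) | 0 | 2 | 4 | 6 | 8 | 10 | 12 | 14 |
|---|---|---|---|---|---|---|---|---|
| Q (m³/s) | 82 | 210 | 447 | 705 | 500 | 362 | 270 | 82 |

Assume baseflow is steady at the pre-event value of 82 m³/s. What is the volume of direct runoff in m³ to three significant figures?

V ≈ 1.44 × 10^7 m³

Direct-runoff ordinates (Q − Q_b): 0.0, 128.0, 365.0, 623.0, 418.0, 280.0, 188.0, 0.0 m³/s.
ΣQ_DR = 2002 m³/s.
With Δt = 2 h = 7200 s, V = ΣQ_DR · Δt = 2002 × 7200 = 1.44 × 10^7 m³.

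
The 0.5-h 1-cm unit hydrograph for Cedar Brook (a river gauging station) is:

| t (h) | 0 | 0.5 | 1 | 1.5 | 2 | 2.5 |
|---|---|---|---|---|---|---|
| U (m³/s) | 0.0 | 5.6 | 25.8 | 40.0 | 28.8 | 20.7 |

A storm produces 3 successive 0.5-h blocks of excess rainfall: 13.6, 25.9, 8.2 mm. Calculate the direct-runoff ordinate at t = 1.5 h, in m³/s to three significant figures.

By discrete convolution, Q_j = Σ (P_i / 10 mm) · U_{j−i}.
At t = 1.5 h (j=3): Q = (13.6/10)·40.0 + (25.9/10)·25.8 + (8.2/10)·5.6 = 126 m³/s.

Q ≈ 126 m³/s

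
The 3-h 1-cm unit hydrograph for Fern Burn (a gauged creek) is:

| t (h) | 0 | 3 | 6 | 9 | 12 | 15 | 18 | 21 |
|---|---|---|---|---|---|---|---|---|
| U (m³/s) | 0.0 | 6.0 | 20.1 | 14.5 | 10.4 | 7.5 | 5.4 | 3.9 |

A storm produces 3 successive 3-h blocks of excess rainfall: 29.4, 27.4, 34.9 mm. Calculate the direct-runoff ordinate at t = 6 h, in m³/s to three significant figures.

Q ≈ 75.5 m³/s

By discrete convolution, Q_j = Σ (P_i / 10 mm) · U_{j−i}.
At t = 6 h (j=2): Q = (29.4/10)·20.1 + (27.4/10)·6.0 + (34.9/10)·0.0 = 75.5 m³/s.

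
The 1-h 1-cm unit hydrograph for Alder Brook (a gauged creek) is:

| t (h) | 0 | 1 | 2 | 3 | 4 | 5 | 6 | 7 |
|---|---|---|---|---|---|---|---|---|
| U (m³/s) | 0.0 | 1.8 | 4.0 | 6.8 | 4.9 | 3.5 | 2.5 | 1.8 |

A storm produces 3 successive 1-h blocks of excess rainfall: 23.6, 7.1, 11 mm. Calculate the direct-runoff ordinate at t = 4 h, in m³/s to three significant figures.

By discrete convolution, Q_j = Σ (P_i / 10 mm) · U_{j−i}.
At t = 4 h (j=4): Q = (23.6/10)·4.9 + (7.1/10)·6.8 + (11/10)·4.0 = 20.8 m³/s.

Q ≈ 20.8 m³/s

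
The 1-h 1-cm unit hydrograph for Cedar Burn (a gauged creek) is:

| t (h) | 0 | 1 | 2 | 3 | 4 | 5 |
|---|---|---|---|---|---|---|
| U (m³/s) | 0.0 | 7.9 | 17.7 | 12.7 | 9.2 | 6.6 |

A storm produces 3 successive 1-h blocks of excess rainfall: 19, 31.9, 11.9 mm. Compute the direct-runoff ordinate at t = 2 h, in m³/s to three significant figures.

By discrete convolution, Q_j = Σ (P_i / 10 mm) · U_{j−i}.
At t = 2 h (j=2): Q = (19/10)·17.7 + (31.9/10)·7.9 + (11.9/10)·0.0 = 58.8 m³/s.

Q ≈ 58.8 m³/s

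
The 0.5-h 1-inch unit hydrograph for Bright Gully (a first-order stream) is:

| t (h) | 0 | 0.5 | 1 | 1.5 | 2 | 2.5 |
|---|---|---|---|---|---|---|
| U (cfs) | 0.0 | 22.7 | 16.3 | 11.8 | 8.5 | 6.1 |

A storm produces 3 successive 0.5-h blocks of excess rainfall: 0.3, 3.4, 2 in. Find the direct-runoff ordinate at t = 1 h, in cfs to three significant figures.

By discrete convolution, Q_j = Σ (P_i / 1 in) · U_{j−i}.
At t = 1 h (j=2): Q = (0.3/1)·16.3 + (3.4/1)·22.7 + (2/1)·0.0 = 82.1 cfs.

Q ≈ 82.1 cfs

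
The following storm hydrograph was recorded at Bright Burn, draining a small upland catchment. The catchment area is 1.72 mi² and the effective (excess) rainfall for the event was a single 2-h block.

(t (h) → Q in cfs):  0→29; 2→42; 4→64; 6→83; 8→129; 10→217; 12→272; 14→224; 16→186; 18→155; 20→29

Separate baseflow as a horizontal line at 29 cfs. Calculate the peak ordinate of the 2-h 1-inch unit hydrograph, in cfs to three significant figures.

Direct runoff: 0.0, 13.0, 35.0, 54.0, 100.0, 188.0, 243.0, 195.0, 157.0, 126.0, 0.0 cfs; ΣQ_DR = 1111 cfs, peak = 243.0 cfs.
Runoff depth d = ΣQ_DR·Δt / A = 1111 × 7200 / (1.72 mi²) = 2.002 in.
The 1-inch UH is the DRH scaled by (1 in)/d, so U_p = 243.0 × 1/2.002 = 121 cfs.

U_p ≈ 121 cfs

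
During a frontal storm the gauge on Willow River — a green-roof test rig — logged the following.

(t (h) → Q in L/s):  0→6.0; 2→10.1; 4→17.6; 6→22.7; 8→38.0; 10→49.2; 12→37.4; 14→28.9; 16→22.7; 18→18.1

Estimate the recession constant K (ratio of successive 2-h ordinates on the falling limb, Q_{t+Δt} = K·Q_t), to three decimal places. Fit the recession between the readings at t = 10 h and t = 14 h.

Using the recession-limb readings at t = 10 h and t = 14 h: Q falls from 49.2 to 28.9 L/s over 2 intervals.
K = (Q₂/Q₁)^(1/2) = (28.9/49.2)^(1/2) = 0.766.

K ≈ 0.766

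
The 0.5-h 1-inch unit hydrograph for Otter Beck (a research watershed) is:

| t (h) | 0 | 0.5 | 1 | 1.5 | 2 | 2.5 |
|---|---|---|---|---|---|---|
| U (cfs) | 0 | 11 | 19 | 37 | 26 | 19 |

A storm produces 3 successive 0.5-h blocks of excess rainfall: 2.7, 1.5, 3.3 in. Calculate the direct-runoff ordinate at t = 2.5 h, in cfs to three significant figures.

Q ≈ 212 cfs

By discrete convolution, Q_j = Σ (P_i / 1 in) · U_{j−i}.
At t = 2.5 h (j=5): Q = (2.7/1)·19 + (1.5/1)·26 + (3.3/1)·37 = 212 cfs.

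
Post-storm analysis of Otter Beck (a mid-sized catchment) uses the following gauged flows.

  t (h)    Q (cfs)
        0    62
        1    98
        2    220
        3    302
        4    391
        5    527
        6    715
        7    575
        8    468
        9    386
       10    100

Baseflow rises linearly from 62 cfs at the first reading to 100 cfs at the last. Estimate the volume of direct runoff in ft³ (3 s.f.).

Direct-runoff ordinates (Q − Q_b): 0.00, 32.20, 150.40, 228.60, 313.80, 446.00, 630.20, 486.40, 375.60, 289.80, 0.00 cfs.
ΣQ_DR = 2953 cfs.
With Δt = 1 h = 3600 s, V = ΣQ_DR · Δt = 2953 × 3600 = 1.06 × 10^7 ft³.

V ≈ 1.06 × 10^7 ft³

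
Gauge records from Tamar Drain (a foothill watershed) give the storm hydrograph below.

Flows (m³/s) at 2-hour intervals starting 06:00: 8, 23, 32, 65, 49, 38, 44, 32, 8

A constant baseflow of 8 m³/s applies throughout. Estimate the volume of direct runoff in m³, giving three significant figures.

V ≈ 1.63 × 10^6 m³

Direct-runoff ordinates (Q − Q_b): 0.0, 15.0, 24.0, 57.0, 41.0, 30.0, 36.0, 24.0, 0.0 m³/s.
ΣQ_DR = 227.0 m³/s.
With Δt = 2 h = 7200 s, V = ΣQ_DR · Δt = 227.0 × 7200 = 1.63 × 10^6 m³.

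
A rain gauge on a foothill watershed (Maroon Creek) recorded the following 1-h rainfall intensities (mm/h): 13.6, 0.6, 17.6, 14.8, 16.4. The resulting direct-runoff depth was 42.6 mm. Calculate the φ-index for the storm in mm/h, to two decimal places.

Only the 4 blocks with intensity above φ contribute runoff: 13.6, 17.6, 14.8, 16.4 mm/h.
Σ(I−φ)·Δt = d  ⇒  (13.6+17.6+14.8+16.4 − 4φ)·1 = 42.6
φ = (62.40 − 42.6/1) / 4 = 4.95 mm/h.

φ ≈ 4.95 mm/h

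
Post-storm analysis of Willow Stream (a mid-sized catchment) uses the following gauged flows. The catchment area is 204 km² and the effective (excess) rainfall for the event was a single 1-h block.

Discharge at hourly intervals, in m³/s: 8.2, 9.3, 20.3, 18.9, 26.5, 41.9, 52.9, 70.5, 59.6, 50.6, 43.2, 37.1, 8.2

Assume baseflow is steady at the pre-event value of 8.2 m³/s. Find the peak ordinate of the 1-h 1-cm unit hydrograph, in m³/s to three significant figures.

Direct runoff: 0.0, 1.1, 12.1, 10.7, 18.3, 33.7, 44.7, 62.3, 51.4, 42.4, 35.0, 28.9, 0.0 m³/s; ΣQ_DR = 340.6 m³/s, peak = 62.3 m³/s.
Runoff depth d = ΣQ_DR·Δt / A = 340.6 × 3600 / (204 km²) = 6.011 mm.
The 1-cm UH is the DRH scaled by (10 mm)/d, so U_p = 62.3 × 10/6.011 = 104 m³/s.

U_p ≈ 104 m³/s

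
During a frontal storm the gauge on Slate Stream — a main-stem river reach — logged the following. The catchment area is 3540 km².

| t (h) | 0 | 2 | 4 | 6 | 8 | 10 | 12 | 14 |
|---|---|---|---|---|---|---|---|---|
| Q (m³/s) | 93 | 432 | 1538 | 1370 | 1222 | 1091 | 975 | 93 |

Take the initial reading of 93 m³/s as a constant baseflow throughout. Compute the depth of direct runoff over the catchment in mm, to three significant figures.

Direct runoff: 0.0, 339.0, 1445.0, 1277.0, 1129.0, 998.0, 882.0, 0.0 m³/s; ΣQ_DR = 6070 m³/s.
V = ΣQ_DR · Δt = 6070 × 7200 s = 4.370 × 10^7 m³.
Over A = 3540 km², depth = V / A = 12.3 mm.

d ≈ 12.3 mm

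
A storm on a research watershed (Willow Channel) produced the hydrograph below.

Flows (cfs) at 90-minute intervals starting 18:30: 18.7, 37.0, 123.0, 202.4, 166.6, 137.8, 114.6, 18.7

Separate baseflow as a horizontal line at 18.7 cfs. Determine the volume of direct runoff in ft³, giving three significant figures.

V ≈ 3.61 × 10^6 ft³

Direct-runoff ordinates (Q − Q_b): 0.0, 18.3, 104.3, 183.7, 147.9, 119.1, 95.9, 0.0 cfs.
ΣQ_DR = 669.2 cfs.
With Δt = 1.5 h = 5400 s, V = ΣQ_DR · Δt = 669.2 × 5400 = 3.61 × 10^6 ft³.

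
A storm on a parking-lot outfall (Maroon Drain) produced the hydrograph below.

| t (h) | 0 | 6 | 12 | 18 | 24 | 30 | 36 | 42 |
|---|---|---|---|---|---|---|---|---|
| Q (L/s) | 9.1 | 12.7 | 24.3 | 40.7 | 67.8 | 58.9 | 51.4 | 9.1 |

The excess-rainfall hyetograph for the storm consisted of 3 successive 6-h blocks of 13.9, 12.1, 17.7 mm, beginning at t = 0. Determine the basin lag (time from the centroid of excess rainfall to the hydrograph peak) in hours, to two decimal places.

t_L ≈ 14.48 h

Centroid of excess rainfall: t_c = Σ P_i·t̄_i / ΣP_i = 9.5217 h (block centres at 3, 9, 15 h).
Hydrograph peak occurs at t = 24 h, so basin lag t_L = 24 − 9.5217 = 14.48 h.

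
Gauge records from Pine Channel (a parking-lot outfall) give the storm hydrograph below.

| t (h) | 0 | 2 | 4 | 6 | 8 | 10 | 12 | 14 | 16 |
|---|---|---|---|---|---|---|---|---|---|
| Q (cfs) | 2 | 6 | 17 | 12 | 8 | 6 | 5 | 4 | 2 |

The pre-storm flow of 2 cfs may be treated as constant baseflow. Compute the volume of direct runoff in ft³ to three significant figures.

V ≈ 3.17 × 10^5 ft³

Direct-runoff ordinates (Q − Q_b): 0.0, 4.0, 15.0, 10.0, 6.0, 4.0, 3.0, 2.0, 0.0 cfs.
ΣQ_DR = 44.00 cfs.
With Δt = 2 h = 7200 s, V = ΣQ_DR · Δt = 44.00 × 7200 = 3.17 × 10^5 ft³.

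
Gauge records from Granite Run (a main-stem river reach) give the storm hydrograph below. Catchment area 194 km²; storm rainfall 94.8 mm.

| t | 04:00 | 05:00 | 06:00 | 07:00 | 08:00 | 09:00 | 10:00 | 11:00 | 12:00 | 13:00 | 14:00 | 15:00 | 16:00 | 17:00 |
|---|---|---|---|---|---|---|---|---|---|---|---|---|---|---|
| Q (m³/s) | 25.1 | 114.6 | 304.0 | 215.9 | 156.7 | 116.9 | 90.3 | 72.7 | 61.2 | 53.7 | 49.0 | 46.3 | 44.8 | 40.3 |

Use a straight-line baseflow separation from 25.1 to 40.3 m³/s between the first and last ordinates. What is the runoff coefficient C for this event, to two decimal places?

ΣQ_DR = 933.7 m³/s; V = ΣQ_DR·Δt = 3.361 × 10^6 m³.
Runoff depth d = V / A = 17.33 mm.
C = d / P = 17.33 / 94.8 = 0.18.

C ≈ 0.18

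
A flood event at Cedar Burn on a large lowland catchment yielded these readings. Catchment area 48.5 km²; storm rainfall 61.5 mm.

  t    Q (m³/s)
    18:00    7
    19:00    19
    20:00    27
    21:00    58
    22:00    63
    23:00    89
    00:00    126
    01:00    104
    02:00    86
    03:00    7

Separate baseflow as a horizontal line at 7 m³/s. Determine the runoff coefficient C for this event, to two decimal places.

C ≈ 0.62

ΣQ_DR = 516.0 m³/s; V = ΣQ_DR·Δt = 1.858 × 10^6 m³.
Runoff depth d = V / A = 38.30 mm.
C = d / P = 38.30 / 61.5 = 0.62.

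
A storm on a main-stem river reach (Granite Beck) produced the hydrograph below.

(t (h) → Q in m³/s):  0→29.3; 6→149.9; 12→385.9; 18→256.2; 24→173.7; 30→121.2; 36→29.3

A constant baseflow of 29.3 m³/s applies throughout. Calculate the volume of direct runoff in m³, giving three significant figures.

Direct-runoff ordinates (Q − Q_b): 0.0, 120.6, 356.6, 226.9, 144.4, 91.9, 0.0 m³/s.
ΣQ_DR = 940.4 m³/s.
With Δt = 6 h = 21600 s, V = ΣQ_DR · Δt = 940.4 × 21600 = 2.03 × 10^7 m³.

V ≈ 2.03 × 10^7 m³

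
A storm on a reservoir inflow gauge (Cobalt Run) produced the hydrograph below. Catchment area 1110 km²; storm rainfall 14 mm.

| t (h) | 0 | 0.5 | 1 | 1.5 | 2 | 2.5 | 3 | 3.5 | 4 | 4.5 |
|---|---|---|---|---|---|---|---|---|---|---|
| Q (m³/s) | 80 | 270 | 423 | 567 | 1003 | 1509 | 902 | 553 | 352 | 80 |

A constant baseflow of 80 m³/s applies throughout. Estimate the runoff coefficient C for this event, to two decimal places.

C ≈ 0.57

ΣQ_DR = 4939 m³/s; V = ΣQ_DR·Δt = 8.890 × 10^6 m³.
Runoff depth d = V / A = 8.009 mm.
C = d / P = 8.009 / 14 = 0.57.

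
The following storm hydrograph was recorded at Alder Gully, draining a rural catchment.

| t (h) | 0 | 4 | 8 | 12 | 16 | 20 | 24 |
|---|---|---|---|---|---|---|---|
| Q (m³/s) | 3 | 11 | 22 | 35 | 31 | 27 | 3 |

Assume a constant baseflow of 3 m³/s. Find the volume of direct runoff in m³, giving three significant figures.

V ≈ 1.60 × 10^6 m³

Direct-runoff ordinates (Q − Q_b): 0.0, 8.0, 19.0, 32.0, 28.0, 24.0, 0.0 m³/s.
ΣQ_DR = 111.0 m³/s.
With Δt = 4 h = 14400 s, V = ΣQ_DR · Δt = 111.0 × 14400 = 1.60 × 10^6 m³.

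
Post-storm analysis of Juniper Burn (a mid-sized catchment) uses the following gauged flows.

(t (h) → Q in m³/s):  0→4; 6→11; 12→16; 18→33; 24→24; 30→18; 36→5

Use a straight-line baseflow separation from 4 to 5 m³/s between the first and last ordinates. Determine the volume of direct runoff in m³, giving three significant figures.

V ≈ 1.72 × 10^6 m³

Direct-runoff ordinates (Q − Q_b): 0.00, 6.83, 11.67, 28.50, 19.33, 13.17, 0.00 m³/s.
ΣQ_DR = 79.50 m³/s.
With Δt = 6 h = 21600 s, V = ΣQ_DR · Δt = 79.50 × 21600 = 1.72 × 10^6 m³.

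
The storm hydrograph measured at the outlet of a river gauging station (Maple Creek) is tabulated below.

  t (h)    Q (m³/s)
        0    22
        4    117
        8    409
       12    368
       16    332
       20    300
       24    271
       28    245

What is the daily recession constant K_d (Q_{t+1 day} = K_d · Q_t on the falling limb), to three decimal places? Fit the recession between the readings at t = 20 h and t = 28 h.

Between t = 20 h and t = 28 h the flow falls from 300 to 245 m³/s over 2×4 h = 8 h.
Per-interval ratio K = (245/300)^(1/2) = 0.9037; K_d = K^(24/4) = 0.545.

K_d ≈ 0.545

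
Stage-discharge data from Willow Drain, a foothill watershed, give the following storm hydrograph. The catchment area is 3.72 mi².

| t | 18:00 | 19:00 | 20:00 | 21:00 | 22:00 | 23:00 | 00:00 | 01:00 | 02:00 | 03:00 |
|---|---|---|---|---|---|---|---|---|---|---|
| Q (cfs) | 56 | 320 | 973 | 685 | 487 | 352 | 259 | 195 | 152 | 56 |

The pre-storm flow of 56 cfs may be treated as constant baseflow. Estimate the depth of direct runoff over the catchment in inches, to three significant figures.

d ≈ 1.24 in

Direct runoff: 0.0, 264.0, 917.0, 629.0, 431.0, 296.0, 203.0, 139.0, 96.0, 0.0 cfs; ΣQ_DR = 2975 cfs.
V = ΣQ_DR · Δt = 2975 × 3600 s = 1.071 × 10^7 ft³.
Over A = 3.72 mi², depth = V / A = 1.24 in.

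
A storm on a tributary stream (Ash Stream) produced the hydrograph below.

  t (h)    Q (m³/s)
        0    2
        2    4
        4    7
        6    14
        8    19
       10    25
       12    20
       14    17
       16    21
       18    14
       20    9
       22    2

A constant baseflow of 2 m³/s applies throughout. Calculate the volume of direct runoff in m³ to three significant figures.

V ≈ 9.36 × 10^5 m³

Direct-runoff ordinates (Q − Q_b): 0.0, 2.0, 5.0, 12.0, 17.0, 23.0, 18.0, 15.0, 19.0, 12.0, 7.0, 0.0 m³/s.
ΣQ_DR = 130.0 m³/s.
With Δt = 2 h = 7200 s, V = ΣQ_DR · Δt = 130.0 × 7200 = 9.36 × 10^5 m³.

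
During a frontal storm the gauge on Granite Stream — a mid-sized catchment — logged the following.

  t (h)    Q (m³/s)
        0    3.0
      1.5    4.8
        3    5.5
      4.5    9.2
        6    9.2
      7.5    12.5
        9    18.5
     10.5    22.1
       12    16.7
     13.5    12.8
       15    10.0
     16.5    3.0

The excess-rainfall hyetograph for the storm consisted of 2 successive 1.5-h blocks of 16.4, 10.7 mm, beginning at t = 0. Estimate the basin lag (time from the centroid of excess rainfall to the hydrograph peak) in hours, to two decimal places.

t_L ≈ 9.16 h

Centroid of excess rainfall: t_c = Σ P_i·t̄_i / ΣP_i = 1.3423 h (block centres at 0.75, 2.25 h).
Hydrograph peak occurs at t = 10.5 h, so basin lag t_L = 10.5 − 1.3423 = 9.16 h.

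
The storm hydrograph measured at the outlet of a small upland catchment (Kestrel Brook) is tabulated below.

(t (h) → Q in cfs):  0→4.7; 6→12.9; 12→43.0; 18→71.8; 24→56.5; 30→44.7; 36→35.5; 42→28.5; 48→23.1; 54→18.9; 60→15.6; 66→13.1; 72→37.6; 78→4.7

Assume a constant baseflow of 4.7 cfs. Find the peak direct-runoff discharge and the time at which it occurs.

Subtracting baseflow gives direct-runoff ordinates: 0.0, 8.2, 38.3, 67.1, 51.8, 40.0, 30.8, 23.8, 18.4, 14.2, 10.9, 8.4, 32.9, 0.0 cfs.
The maximum is 67.1 cfs, occurring at the reading for t = 18 h.

Q_p = 67.1 cfs at t = 18 h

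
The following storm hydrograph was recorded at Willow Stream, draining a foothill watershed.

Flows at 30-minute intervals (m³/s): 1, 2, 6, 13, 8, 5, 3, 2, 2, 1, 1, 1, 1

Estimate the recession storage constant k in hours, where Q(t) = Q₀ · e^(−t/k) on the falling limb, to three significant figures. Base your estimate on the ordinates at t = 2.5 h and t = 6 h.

k ≈ 2.17 h

On the falling limb, Q drops from 5 to 1 m³/s between t = 2.5 h and t = 6 h (Δt = 3.5 h).
k = −Δt / ln(Q₂/Q₁) = −3.5 / ln(1/5) = 2.17 h.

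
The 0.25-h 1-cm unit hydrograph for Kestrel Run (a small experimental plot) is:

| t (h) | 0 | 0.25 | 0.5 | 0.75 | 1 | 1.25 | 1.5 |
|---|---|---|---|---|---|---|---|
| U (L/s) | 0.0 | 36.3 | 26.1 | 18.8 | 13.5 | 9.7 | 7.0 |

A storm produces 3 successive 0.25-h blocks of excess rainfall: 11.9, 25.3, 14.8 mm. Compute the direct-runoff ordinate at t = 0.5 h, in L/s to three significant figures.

Q ≈ 123 L/s

By discrete convolution, Q_j = Σ (P_i / 10 mm) · U_{j−i}.
At t = 0.5 h (j=2): Q = (11.9/10)·26.1 + (25.3/10)·36.3 + (14.8/10)·0.0 = 123 L/s.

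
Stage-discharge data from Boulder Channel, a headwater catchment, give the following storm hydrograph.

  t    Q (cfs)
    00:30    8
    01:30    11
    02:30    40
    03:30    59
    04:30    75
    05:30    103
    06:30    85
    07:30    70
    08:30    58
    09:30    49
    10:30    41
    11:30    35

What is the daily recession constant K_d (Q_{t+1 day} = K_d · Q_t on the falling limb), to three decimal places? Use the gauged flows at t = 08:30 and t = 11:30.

Between t = 08:30 and t = 11:30 the flow falls from 58 to 35 cfs over 3×1 h = 3 h.
Per-interval ratio K = (35/58)^(1/3) = 0.8450; K_d = K^(24/1) = 0.018.

K_d ≈ 0.018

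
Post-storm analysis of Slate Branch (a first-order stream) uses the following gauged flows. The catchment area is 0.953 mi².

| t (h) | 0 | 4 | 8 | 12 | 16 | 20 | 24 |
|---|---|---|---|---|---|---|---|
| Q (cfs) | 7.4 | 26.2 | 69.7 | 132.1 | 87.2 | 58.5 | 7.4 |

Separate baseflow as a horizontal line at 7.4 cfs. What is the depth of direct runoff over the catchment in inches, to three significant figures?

Direct runoff: 0.0, 18.8, 62.3, 124.7, 79.8, 51.1, 0.0 cfs; ΣQ_DR = 336.7 cfs.
V = ΣQ_DR · Δt = 336.7 × 14400 s = 4.848 × 10^6 ft³.
Over A = 0.953 mi², depth = V / A = 2.19 in.

d ≈ 2.19 in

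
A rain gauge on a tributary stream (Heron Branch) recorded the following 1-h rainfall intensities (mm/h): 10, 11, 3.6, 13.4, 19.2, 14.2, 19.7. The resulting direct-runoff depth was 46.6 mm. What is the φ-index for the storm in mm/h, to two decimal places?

Only the 6 blocks with intensity above φ contribute runoff: 10, 11, 13.4, 19.2, 14.2, 19.7 mm/h.
Σ(I−φ)·Δt = d  ⇒  (10+11+13.4+19.2+14.2+19.7 − 6φ)·1 = 46.6
φ = (87.50 − 46.6/1) / 6 = 6.82 mm/h.

φ ≈ 6.82 mm/h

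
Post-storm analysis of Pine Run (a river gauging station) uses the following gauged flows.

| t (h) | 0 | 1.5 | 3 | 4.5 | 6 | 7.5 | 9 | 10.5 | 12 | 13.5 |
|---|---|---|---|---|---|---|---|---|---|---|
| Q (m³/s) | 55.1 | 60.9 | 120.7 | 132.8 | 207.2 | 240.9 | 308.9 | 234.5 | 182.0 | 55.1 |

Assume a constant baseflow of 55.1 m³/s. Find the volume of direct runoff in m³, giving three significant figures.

V ≈ 5.65 × 10^6 m³

Direct-runoff ordinates (Q − Q_b): 0.0, 5.8, 65.6, 77.7, 152.1, 185.8, 253.8, 179.4, 126.9, 0.0 m³/s.
ΣQ_DR = 1047 m³/s.
With Δt = 1.5 h = 5400 s, V = ΣQ_DR · Δt = 1047 × 5400 = 5.65 × 10^6 m³.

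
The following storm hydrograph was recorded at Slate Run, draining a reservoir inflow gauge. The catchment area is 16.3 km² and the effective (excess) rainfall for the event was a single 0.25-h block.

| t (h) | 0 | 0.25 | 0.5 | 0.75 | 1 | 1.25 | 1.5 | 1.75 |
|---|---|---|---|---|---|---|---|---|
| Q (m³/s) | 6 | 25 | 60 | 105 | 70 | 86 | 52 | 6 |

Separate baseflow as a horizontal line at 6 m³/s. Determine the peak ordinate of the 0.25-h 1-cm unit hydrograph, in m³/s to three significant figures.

Direct runoff: 0.0, 19.0, 54.0, 99.0, 64.0, 80.0, 46.0, 0.0 m³/s; ΣQ_DR = 362.0 m³/s, peak = 99.0 m³/s.
Runoff depth d = ΣQ_DR·Δt / A = 362.0 × 900 / (16.3 km²) = 19.99 mm.
The 1-cm UH is the DRH scaled by (10 mm)/d, so U_p = 99.0 × 10/19.99 = 49.5 m³/s.

U_p ≈ 49.5 m³/s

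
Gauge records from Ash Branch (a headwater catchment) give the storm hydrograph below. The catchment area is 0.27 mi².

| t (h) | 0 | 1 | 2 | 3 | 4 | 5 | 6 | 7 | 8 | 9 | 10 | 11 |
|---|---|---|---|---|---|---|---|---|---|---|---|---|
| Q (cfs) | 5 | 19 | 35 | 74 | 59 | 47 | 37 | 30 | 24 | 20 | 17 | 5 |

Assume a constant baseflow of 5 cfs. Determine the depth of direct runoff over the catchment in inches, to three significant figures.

Direct runoff: 0.0, 14.0, 30.0, 69.0, 54.0, 42.0, 32.0, 25.0, 19.0, 15.0, 12.0, 0.0 cfs; ΣQ_DR = 312.0 cfs.
V = ΣQ_DR · Δt = 312.0 × 3600 s = 1.123 × 10^6 ft³.
Over A = 0.27 mi², depth = V / A = 1.79 in.

d ≈ 1.79 in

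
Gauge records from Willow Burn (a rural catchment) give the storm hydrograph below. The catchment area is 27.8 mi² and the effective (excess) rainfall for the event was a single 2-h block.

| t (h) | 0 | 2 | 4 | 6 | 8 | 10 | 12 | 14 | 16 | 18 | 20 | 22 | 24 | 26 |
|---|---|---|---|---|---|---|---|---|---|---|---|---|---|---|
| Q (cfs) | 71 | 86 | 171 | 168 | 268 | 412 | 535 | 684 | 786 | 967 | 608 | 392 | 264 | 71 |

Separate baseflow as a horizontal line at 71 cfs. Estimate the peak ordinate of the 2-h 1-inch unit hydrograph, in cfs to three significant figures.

Direct runoff: 0.0, 15.0, 100.0, 97.0, 197.0, 341.0, 464.0, 613.0, 715.0, 896.0, 537.0, 321.0, 193.0, 0.0 cfs; ΣQ_DR = 4489 cfs, peak = 896.0 cfs.
Runoff depth d = ΣQ_DR·Δt / A = 4489 × 7200 / (27.8 mi²) = 0.5004 in.
The 1-inch UH is the DRH scaled by (1 in)/d, so U_p = 896.0 × 1/0.5004 = 1790 cfs.

U_p ≈ 1790 cfs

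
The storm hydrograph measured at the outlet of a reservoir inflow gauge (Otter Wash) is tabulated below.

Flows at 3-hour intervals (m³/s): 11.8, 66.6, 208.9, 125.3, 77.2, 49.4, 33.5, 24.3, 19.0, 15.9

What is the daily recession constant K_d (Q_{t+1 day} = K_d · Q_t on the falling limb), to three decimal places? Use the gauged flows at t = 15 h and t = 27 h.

K_d ≈ 0.104

Between t = 15 h and t = 27 h the flow falls from 49.4 to 15.9 m³/s over 4×3 h = 12 h.
Per-interval ratio K = (15.9/49.4)^(1/4) = 0.7532; K_d = K^(24/3) = 0.104.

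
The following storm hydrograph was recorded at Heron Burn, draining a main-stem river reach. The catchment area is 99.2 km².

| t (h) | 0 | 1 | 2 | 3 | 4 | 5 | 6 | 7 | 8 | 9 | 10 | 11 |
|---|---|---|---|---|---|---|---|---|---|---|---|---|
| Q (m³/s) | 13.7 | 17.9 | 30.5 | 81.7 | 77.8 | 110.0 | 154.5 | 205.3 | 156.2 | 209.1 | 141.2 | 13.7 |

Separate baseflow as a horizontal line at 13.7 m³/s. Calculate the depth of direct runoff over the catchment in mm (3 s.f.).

Direct runoff: 0.0, 4.2, 16.8, 68.0, 64.1, 96.3, 140.8, 191.6, 142.5, 195.4, 127.5, 0.0 m³/s; ΣQ_DR = 1047 m³/s.
V = ΣQ_DR · Δt = 1047 × 3600 s = 3.770 × 10^6 m³.
Over A = 99.2 km², depth = V / A = 38.0 mm.

d ≈ 38.0 mm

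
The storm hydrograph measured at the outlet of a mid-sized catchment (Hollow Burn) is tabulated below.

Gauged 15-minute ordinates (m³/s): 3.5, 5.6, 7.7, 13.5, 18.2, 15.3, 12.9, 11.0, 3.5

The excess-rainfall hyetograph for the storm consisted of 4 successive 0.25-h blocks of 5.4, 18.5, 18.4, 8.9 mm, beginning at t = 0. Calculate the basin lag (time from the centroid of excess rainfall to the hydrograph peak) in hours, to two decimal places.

Centroid of excess rainfall: t_c = Σ P_i·t̄_i / ΣP_i = 0.5254 h (block centres at 0.125, 0.375, 0.625, 0.875 h).
Hydrograph peak occurs at t = 1 h, so basin lag t_L = 1 − 0.5254 = 0.47 h.

t_L ≈ 0.47 h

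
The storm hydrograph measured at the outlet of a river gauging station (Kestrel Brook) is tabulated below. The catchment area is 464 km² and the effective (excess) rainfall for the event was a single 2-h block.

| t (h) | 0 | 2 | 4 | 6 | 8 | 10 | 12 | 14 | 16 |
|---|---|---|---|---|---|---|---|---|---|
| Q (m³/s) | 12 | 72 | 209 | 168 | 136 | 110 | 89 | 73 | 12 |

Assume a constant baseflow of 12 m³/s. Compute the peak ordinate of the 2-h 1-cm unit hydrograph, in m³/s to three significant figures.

U_p ≈ 164 m³/s

Direct runoff: 0.0, 60.0, 197.0, 156.0, 124.0, 98.0, 77.0, 61.0, 0.0 m³/s; ΣQ_DR = 773.0 m³/s, peak = 197.0 m³/s.
Runoff depth d = ΣQ_DR·Δt / A = 773.0 × 7200 / (464 km²) = 11.99 mm.
The 1-cm UH is the DRH scaled by (10 mm)/d, so U_p = 197.0 × 10/11.99 = 164 m³/s.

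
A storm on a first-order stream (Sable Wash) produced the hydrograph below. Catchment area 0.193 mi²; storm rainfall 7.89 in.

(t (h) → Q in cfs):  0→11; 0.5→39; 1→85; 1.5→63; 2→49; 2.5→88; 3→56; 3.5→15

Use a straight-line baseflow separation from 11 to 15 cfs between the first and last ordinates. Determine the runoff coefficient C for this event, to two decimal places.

C ≈ 0.15

ΣQ_DR = 302.0 cfs; V = ΣQ_DR·Δt = 5.436 × 10^5 ft³.
Runoff depth d = V / A = 1.212 in.
C = d / P = 1.212 / 7.89 = 0.15.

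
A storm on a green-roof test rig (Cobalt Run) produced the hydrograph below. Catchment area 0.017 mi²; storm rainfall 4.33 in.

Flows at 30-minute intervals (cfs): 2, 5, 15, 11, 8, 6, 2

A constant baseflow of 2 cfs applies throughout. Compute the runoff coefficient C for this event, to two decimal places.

C ≈ 0.37

ΣQ_DR = 35.00 cfs; V = ΣQ_DR·Δt = 63000 ft³.
Runoff depth d = V / A = 1.595 in.
C = d / P = 1.595 / 4.33 = 0.37.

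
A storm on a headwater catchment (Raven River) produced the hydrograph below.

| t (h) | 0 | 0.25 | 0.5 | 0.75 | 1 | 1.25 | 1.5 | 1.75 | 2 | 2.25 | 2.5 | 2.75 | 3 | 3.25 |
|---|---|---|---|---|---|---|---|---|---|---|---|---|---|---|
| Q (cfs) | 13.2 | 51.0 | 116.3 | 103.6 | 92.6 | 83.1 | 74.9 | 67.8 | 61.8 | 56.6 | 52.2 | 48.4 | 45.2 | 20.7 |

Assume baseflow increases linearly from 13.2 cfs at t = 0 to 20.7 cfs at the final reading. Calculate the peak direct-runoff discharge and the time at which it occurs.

Subtracting baseflow gives direct-runoff ordinates: 0.00, 37.22, 101.95, 88.67, 77.09, 67.02, 58.24, 50.56, 43.98, 38.21, 33.23, 28.85, 25.08, 0.00 cfs.
The maximum is 101.95 cfs, occurring at the reading for t = 0.5 h.

Q_p = 101.95 cfs at t = 0.5 h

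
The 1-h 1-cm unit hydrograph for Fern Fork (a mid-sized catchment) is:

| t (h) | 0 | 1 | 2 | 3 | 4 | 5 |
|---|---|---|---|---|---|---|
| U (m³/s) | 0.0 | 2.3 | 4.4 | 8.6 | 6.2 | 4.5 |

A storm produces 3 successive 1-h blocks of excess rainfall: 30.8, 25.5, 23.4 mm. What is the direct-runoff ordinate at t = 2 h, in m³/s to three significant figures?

Q ≈ 19.4 m³/s

By discrete convolution, Q_j = Σ (P_i / 10 mm) · U_{j−i}.
At t = 2 h (j=2): Q = (30.8/10)·4.4 + (25.5/10)·2.3 + (23.4/10)·0.0 = 19.4 m³/s.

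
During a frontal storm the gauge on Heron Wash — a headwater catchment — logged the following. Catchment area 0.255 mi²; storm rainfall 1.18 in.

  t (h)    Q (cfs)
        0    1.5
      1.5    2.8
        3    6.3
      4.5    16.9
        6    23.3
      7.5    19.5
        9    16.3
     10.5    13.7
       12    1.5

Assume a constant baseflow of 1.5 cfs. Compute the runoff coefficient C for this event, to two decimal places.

C ≈ 0.68

ΣQ_DR = 88.30 cfs; V = ΣQ_DR·Δt = 4.768 × 10^5 ft³.
Runoff depth d = V / A = 0.8049 in.
C = d / P = 0.8049 / 1.18 = 0.68.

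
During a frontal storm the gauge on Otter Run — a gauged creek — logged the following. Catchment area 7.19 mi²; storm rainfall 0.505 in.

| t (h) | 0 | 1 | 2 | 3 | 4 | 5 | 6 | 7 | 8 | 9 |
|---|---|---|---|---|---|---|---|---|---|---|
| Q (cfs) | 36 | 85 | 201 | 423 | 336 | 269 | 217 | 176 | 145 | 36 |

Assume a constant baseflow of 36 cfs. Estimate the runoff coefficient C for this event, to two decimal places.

ΣQ_DR = 1564 cfs; V = ΣQ_DR·Δt = 5.630 × 10^6 ft³.
Runoff depth d = V / A = 0.3371 in.
C = d / P = 0.3371 / 0.505 = 0.67.

C ≈ 0.67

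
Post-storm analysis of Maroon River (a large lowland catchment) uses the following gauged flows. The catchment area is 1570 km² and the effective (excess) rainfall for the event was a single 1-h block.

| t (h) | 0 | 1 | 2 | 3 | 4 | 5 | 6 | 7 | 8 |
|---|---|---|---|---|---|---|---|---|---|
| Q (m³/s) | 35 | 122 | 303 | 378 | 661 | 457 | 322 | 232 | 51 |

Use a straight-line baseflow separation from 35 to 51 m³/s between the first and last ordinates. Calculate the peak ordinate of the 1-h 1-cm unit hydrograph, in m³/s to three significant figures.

Direct runoff: 0.00, 85.00, 264.00, 337.00, 618.00, 412.00, 275.00, 183.00, 0.00 m³/s; ΣQ_DR = 2174 m³/s, peak = 618.00 m³/s.
Runoff depth d = ΣQ_DR·Δt / A = 2174 × 3600 / (1570 km²) = 4.985 mm.
The 1-cm UH is the DRH scaled by (10 mm)/d, so U_p = 618.00 × 10/4.985 = 1240 m³/s.

U_p ≈ 1240 m³/s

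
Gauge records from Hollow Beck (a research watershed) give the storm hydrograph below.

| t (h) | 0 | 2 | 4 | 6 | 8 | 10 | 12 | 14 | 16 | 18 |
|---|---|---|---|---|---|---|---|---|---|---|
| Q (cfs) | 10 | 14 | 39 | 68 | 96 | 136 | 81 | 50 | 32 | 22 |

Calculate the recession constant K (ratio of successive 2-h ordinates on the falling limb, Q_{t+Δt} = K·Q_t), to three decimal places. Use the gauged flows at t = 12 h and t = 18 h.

K ≈ 0.648

Using the recession-limb readings at t = 12 h and t = 18 h: Q falls from 81 to 22 cfs over 3 intervals.
K = (Q₂/Q₁)^(1/3) = (22/81)^(1/3) = 0.648.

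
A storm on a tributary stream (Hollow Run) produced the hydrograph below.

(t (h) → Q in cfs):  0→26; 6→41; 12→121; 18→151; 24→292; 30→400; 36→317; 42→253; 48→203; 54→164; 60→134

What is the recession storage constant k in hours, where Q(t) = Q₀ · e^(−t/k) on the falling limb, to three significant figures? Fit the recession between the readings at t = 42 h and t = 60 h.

On the falling limb, Q drops from 253 to 134 cfs between t = 42 h and t = 60 h (Δt = 18 h).
k = −Δt / ln(Q₂/Q₁) = −18 / ln(134/253) = 28.3 h.

k ≈ 28.3 h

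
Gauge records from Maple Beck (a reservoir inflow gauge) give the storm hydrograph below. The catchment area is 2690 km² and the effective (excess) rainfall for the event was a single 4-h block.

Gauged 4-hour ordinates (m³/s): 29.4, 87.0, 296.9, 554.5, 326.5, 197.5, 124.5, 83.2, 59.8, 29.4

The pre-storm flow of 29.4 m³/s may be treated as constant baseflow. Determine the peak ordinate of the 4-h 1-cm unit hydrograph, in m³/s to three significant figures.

Direct runoff: 0.0, 57.6, 267.5, 525.1, 297.1, 168.1, 95.1, 53.8, 30.4, 0.0 m³/s; ΣQ_DR = 1495 m³/s, peak = 525.1 m³/s.
Runoff depth d = ΣQ_DR·Δt / A = 1495 × 14400 / (2690 km²) = 8.001 mm.
The 1-cm UH is the DRH scaled by (10 mm)/d, so U_p = 525.1 × 10/8.001 = 656 m³/s.

U_p ≈ 656 m³/s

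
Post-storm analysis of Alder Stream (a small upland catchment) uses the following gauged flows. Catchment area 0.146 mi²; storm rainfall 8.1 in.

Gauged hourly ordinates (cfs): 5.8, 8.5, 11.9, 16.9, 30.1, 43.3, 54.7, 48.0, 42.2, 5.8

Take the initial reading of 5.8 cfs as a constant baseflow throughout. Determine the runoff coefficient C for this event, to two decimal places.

C ≈ 0.27

ΣQ_DR = 209.2 cfs; V = ΣQ_DR·Δt = 7.531 × 10^5 ft³.
Runoff depth d = V / A = 2.220 in.
C = d / P = 2.220 / 8.1 = 0.27.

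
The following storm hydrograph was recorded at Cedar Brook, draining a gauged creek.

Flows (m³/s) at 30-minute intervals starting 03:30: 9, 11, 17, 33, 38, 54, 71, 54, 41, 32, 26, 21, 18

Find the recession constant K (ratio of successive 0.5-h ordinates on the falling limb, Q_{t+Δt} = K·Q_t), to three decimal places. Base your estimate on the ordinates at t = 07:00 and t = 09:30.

K ≈ 0.803

Using the recession-limb readings at t = 07:00 and t = 09:30: Q falls from 54 to 18 m³/s over 5 intervals.
K = (Q₂/Q₁)^(1/5) = (18/54)^(1/5) = 0.803.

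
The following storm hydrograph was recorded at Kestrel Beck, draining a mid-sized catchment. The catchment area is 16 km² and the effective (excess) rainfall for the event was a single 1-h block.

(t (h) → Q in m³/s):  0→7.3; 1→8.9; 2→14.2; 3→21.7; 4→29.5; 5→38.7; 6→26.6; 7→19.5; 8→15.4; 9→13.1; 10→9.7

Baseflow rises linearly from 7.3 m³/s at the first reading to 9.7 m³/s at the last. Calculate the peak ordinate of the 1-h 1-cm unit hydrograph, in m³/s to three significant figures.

Direct runoff: 0.00, 1.36, 6.42, 13.68, 21.24, 30.20, 17.86, 10.52, 6.18, 3.64, 0.00 m³/s; ΣQ_DR = 111.1 m³/s, peak = 30.20 m³/s.
Runoff depth d = ΣQ_DR·Δt / A = 111.1 × 3600 / (16 km²) = 25.00 mm.
The 1-cm UH is the DRH scaled by (10 mm)/d, so U_p = 30.20 × 10/25.00 = 12.1 m³/s.

U_p ≈ 12.1 m³/s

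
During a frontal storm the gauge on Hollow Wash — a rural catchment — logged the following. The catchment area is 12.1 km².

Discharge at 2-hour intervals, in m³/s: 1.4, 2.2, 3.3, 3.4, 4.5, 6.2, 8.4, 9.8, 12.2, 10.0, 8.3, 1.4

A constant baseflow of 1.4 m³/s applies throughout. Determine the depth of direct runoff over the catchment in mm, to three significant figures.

Direct runoff: 0.0, 0.8, 1.9, 2.0, 3.1, 4.8, 7.0, 8.4, 10.8, 8.6, 6.9, 0.0 m³/s; ΣQ_DR = 54.30 m³/s.
V = ΣQ_DR · Δt = 54.30 × 7200 s = 3.910 × 10^5 m³.
Over A = 12.1 km², depth = V / A = 32.3 mm.

d ≈ 32.3 mm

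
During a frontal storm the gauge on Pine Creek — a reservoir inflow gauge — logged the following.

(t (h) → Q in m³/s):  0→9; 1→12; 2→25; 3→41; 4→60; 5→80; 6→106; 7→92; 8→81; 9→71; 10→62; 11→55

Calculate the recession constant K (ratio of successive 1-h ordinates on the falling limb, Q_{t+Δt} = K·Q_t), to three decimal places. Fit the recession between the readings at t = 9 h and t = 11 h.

K ≈ 0.880

Using the recession-limb readings at t = 9 h and t = 11 h: Q falls from 71 to 55 m³/s over 2 intervals.
K = (Q₂/Q₁)^(1/2) = (55/71)^(1/2) = 0.880.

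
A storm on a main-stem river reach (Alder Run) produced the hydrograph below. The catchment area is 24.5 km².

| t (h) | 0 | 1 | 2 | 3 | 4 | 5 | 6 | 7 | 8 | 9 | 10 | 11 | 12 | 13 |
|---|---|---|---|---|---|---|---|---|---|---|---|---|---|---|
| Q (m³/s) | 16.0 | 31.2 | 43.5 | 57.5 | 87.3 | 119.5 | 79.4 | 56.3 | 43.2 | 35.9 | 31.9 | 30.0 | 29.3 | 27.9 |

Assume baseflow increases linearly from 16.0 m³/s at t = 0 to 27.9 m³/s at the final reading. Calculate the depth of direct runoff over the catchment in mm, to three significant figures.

d ≈ 56.1 mm

Direct runoff: 0.00, 14.28, 25.67, 38.75, 67.64, 98.92, 57.91, 33.89, 19.88, 11.66, 6.75, 3.93, 2.32, 0.00 m³/s; ΣQ_DR = 381.6 m³/s.
V = ΣQ_DR · Δt = 381.6 × 3600 s = 1.374 × 10^6 m³.
Over A = 24.5 km², depth = V / A = 56.1 mm.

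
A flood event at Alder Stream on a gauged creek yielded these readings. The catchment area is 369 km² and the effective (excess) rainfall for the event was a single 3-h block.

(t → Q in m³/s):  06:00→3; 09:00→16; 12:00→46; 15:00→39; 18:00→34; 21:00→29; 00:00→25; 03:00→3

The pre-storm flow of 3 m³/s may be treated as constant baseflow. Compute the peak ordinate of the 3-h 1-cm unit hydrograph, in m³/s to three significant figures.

Direct runoff: 0.0, 13.0, 43.0, 36.0, 31.0, 26.0, 22.0, 0.0 m³/s; ΣQ_DR = 171.0 m³/s, peak = 43.0 m³/s.
Runoff depth d = ΣQ_DR·Δt / A = 171.0 × 10800 / (369 km²) = 5.005 mm.
The 1-cm UH is the DRH scaled by (10 mm)/d, so U_p = 43.0 × 10/5.005 = 85.9 m³/s.

U_p ≈ 85.9 m³/s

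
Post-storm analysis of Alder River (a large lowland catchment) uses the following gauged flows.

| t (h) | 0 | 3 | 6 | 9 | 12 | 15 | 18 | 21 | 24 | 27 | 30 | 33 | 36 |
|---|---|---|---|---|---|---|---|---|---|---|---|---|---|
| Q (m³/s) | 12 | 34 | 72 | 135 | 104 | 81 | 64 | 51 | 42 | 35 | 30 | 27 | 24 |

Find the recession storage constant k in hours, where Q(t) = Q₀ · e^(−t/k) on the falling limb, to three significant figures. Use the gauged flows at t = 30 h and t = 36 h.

On the falling limb, Q drops from 30 to 24 m³/s between t = 30 h and t = 36 h (Δt = 6 h).
k = −Δt / ln(Q₂/Q₁) = −6 / ln(24/30) = 26.9 h.

k ≈ 26.9 h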